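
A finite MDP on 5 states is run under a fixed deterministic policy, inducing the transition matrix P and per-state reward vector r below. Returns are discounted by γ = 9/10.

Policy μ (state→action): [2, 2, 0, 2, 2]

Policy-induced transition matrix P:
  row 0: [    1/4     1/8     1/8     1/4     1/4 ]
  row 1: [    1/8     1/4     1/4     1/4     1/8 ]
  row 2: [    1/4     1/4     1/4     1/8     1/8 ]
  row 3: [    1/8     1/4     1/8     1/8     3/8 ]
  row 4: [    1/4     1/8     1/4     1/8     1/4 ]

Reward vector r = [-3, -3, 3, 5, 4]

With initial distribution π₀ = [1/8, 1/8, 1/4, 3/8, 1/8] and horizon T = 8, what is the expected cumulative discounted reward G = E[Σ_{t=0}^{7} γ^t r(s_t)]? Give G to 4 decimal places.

t=0: π = [0.1250, 0.1250, 0.2500, 0.3750, 0.1250], E[r] = 2.3750, γ^t·E[r] = 2.375000, running G = 2.375000
t=1: π = [0.1875, 0.2188, 0.1875, 0.1563, 0.2500], E[r] = 1.1250, γ^t·E[r] = 1.012500, running G = 3.387500
t=2: π = [0.2031, 0.1953, 0.2070, 0.1758, 0.2188], E[r] = 1.1797, γ^t·E[r] = 0.955547, running G = 4.343047
t=3: π = [0.2036, 0.1973, 0.2026, 0.1748, 0.2217], E[r] = 1.1660, γ^t·E[r] = 0.850025, running G = 5.193072
t=4: π = [0.2035, 0.1968, 0.2027, 0.1751, 0.2219], E[r] = 1.1701, γ^t·E[r] = 0.767706, running G = 5.960778
t=5: π = [0.2035, 0.1968, 0.2027, 0.1750, 0.2219], E[r] = 1.1700, γ^t·E[r] = 0.690877, running G = 6.651655
t=6: π = [0.2035, 0.1968, 0.2027, 0.1750, 0.2219], E[r] = 1.1700, γ^t·E[r] = 0.621797, running G = 7.273452
t=7: π = [0.2035, 0.1968, 0.2027, 0.1750, 0.2219], E[r] = 1.1700, γ^t·E[r] = 0.559615, running G = 7.833066

G = 7.8331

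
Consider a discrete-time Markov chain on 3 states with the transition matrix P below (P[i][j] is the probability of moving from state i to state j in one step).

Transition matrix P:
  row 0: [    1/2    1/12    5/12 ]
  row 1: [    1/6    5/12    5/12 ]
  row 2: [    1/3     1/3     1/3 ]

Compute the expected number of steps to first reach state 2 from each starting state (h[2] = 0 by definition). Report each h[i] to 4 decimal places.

h = [2.4000, 2.4000, 0.0000]

First-step conditioning: h[2] = 0; for i ≠ 2, h[i] = 1 + Σ_k P[i][k]·h[k].
  h[0] = 1 + 1/2·h[0] + 1/12·h[1]
  h[1] = 1 + 1/6·h[0] + 5/12·h[1]
Solving the 2×2 linear system over states ≠ 2 gives exactly h = [12/5, 12/5, 0] (h[2] = 0 is the target).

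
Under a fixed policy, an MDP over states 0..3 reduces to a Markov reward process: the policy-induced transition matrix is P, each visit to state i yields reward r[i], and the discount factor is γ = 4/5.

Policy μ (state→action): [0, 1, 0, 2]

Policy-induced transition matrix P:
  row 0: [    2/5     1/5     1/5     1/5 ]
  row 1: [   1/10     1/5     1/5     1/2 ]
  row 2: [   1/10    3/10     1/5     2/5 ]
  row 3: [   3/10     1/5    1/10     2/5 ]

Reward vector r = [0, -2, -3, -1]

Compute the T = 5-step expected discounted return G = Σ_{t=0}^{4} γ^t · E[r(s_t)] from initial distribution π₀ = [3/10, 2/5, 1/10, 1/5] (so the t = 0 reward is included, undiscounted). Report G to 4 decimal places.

t=0: π = [0.3000, 0.4000, 0.1000, 0.2000], E[r] = -1.3000, γ^t·E[r] = -1.300000, running G = -1.300000
t=1: π = [0.2300, 0.2100, 0.1800, 0.3800], E[r] = -1.3400, γ^t·E[r] = -1.072000, running G = -2.372000
t=2: π = [0.2450, 0.2180, 0.1620, 0.3750], E[r] = -1.2970, γ^t·E[r] = -0.830080, running G = -3.202080
t=3: π = [0.2485, 0.2162, 0.1625, 0.3728], E[r] = -1.2927, γ^t·E[r] = -0.661862, running G = -3.863942
t=4: π = [0.2491, 0.2163, 0.1627, 0.3719], E[r] = -1.2926, γ^t·E[r] = -0.529441, running G = -4.393383

G = -4.3934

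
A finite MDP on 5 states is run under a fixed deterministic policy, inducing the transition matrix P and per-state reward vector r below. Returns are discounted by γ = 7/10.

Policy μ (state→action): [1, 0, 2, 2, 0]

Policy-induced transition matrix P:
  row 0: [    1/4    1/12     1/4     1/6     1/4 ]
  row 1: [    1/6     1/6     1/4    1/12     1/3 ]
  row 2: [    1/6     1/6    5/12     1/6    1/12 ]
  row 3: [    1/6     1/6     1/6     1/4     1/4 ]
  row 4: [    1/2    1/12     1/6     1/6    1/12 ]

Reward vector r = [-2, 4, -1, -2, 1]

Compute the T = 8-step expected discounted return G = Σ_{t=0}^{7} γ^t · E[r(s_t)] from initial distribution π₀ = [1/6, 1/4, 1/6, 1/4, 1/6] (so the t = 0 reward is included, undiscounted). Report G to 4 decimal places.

t=0: π = [0.1667, 0.2500, 0.1667, 0.2500, 0.1667], E[r] = 0.1667, γ^t·E[r] = 0.166667, running G = 0.166667
t=1: π = [0.2361, 0.1389, 0.2431, 0.1667, 0.2153], E[r] = -0.2778, γ^t·E[r] = -0.194444, running G = -0.027778
t=2: π = [0.2581, 0.1291, 0.2587, 0.1690, 0.1852], E[r] = -0.4115, γ^t·E[r] = -0.201615, running G = -0.229392
t=3: π = [0.2499, 0.1297, 0.2636, 0.1700, 0.1868], E[r] = -0.3977, γ^t·E[r] = -0.136416, running G = -0.365808
t=4: π = [0.2498, 0.1303, 0.2642, 0.1700, 0.1857], E[r] = -0.3969, γ^t·E[r] = -0.095294, running G = -0.461103
t=5: π = [0.2494, 0.1304, 0.2644, 0.1700, 0.1859], E[r] = -0.3958, γ^t·E[r] = -0.066517, running G = -0.527620
t=6: π = [0.2494, 0.1304, 0.2644, 0.1700, 0.1858], E[r] = -0.3958, γ^t·E[r] = -0.046560, running G = -0.574179
t=7: π = [0.2494, 0.1304, 0.2644, 0.1700, 0.1858], E[r] = -0.3957, γ^t·E[r] = -0.032589, running G = -0.606768

G = -0.6068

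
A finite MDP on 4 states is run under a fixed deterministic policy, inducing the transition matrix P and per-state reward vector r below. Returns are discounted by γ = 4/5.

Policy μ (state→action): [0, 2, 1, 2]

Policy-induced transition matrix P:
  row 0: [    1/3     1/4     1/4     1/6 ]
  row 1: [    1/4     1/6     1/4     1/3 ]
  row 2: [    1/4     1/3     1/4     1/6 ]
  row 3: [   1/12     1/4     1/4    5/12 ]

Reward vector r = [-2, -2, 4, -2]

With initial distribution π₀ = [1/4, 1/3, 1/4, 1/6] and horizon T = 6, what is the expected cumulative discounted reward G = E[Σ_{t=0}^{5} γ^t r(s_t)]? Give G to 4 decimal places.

t=0: π = [0.2500, 0.3333, 0.2500, 0.1667], E[r] = -0.5000, γ^t·E[r] = -0.500000, running G = -0.500000
t=1: π = [0.2431, 0.2431, 0.2500, 0.2639], E[r] = -0.5000, γ^t·E[r] = -0.400000, running G = -0.900000
t=2: π = [0.2263, 0.2506, 0.2500, 0.2731], E[r] = -0.5000, γ^t·E[r] = -0.320000, running G = -1.220000
t=3: π = [0.2233, 0.2500, 0.2500, 0.2767], E[r] = -0.5000, γ^t·E[r] = -0.256000, running G = -1.476000
t=4: π = [0.2225, 0.2500, 0.2500, 0.2775], E[r] = -0.5000, γ^t·E[r] = -0.204800, running G = -1.680800
t=5: π = [0.2223, 0.2500, 0.2500, 0.2777], E[r] = -0.5000, γ^t·E[r] = -0.163840, running G = -1.844640

G = -1.8446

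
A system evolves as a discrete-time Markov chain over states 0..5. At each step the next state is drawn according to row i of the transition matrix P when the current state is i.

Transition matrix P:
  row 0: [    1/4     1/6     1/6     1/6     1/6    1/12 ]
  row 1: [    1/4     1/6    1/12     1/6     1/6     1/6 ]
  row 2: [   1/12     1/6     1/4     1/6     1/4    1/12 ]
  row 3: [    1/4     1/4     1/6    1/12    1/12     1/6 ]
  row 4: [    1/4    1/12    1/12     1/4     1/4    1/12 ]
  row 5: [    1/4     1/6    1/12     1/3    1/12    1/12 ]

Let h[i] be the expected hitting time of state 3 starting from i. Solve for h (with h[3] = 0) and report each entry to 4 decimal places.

h = [5.0465, 4.9832, 5.0056, 0.0000, 4.5972, 4.2462]

First-step conditioning: h[3] = 0; for i ≠ 3, h[i] = 1 + Σ_k P[i][k]·h[k].
  h[0] = 1 + 1/4·h[0] + 1/6·h[1] + 1/6·h[2] + 1/6·h[4] + 1/12·h[5]
  h[1] = 1 + 1/4·h[0] + 1/6·h[1] + 1/12·h[2] + 1/6·h[4] + 1/6·h[5]
  h[2] = 1 + 1/12·h[0] + 1/6·h[1] + 1/4·h[2] + 1/4·h[4] + 1/12·h[5]
  h[4] = 1 + 1/4·h[0] + 1/12·h[1] + 1/12·h[2] + 1/4·h[4] + 1/12·h[5]
  h[5] = 1 + 1/4·h[0] + 1/6·h[1] + 1/12·h[2] + 1/12·h[4] + 1/12·h[5]
Solving the 5×5 linear system over states ≠ 3 gives exactly h = [2064/409, 34648/6953, 34804/6953, 0, 31964/6953, 29524/6953] (h[3] = 0 is the target).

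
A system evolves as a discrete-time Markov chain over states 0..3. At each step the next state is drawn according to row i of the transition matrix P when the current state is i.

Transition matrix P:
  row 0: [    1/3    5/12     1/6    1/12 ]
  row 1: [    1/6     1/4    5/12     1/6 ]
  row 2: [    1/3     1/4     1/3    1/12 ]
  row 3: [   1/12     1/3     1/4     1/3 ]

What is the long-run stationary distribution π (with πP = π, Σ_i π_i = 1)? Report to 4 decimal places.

π = [0.2466, 0.3032, 0.3054, 0.1448]

Balance equations π_j = Σ_i π_i·P[i][j]:
  π_0 = 1/3·π_0 + 1/6·π_1 + 1/3·π_2 + 1/12·π_3
  π_1 = 5/12·π_0 + 1/4·π_1 + 1/4·π_2 + 1/3·π_3
  π_2 = 1/6·π_0 + 5/12·π_1 + 1/3·π_2 + 1/4·π_3
  normalize: π_0 + π_1 + π_2 + π_3 = 1
Solving the linear system gives exactly π = [109/442, 67/221, 135/442, 32/221].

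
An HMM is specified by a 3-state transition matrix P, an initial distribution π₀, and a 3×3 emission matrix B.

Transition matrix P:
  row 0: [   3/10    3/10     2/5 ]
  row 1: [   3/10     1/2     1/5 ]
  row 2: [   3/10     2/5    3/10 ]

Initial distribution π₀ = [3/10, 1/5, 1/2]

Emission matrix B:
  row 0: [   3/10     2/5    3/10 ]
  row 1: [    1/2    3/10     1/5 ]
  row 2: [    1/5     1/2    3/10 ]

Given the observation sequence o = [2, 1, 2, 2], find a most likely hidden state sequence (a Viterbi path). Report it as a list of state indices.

path = [2, 2, 0, 2]

t=0: δ = [9.000e-02, 4.000e-02, 1.500e-01]  (obs o_0=2)
t=1: δ = [1.800e-02, 1.800e-02, 2.250e-02]  ψ = [2, 2, 2]  (obs o_1=1)
t=2: δ = [2.025e-03, 1.800e-03, 2.160e-03]  ψ = [2, 1, 0]  (obs o_2=2)
t=3: δ = [1.944e-04, 1.800e-04, 2.430e-04]  ψ = [2, 1, 0]  (obs o_3=2)
backtrack: best end state = 2; path = [2, 2, 0, 2]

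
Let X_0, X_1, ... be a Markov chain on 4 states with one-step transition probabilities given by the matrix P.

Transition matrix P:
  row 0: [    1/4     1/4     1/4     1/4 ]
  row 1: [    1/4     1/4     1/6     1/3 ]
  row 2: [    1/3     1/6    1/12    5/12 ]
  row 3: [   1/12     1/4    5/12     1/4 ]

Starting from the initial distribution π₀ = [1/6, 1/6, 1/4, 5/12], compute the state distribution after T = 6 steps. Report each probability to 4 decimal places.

t=0: π = [0.1667, 0.1667, 0.2500, 0.4167]
t=1: π = [0.2014, 0.2292, 0.2639, 0.3056]
t=2: π = [0.2211, 0.2280, 0.2378, 0.3131]
t=3: π = [0.2176, 0.2302, 0.2435, 0.3086]
t=4: π = [0.2189, 0.2297, 0.2417, 0.3098]
t=5: π = [0.2185, 0.2299, 0.2422, 0.3094]
t=6: π = [0.2186, 0.2298, 0.2420, 0.3095]

π = [0.2186, 0.2298, 0.2420, 0.3095]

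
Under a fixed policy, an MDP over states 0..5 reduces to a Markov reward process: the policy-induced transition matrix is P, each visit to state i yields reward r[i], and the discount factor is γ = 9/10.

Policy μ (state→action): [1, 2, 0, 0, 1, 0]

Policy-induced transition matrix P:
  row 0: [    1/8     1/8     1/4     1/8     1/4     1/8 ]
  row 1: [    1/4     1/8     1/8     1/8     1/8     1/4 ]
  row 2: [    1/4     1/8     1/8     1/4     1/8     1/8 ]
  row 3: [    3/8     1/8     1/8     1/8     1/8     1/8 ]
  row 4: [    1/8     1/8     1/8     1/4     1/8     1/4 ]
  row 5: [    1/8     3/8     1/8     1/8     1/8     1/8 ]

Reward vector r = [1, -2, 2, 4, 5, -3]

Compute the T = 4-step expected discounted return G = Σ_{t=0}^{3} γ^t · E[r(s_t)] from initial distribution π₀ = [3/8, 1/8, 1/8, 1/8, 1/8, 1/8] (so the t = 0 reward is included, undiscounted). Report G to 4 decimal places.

G = 3.9088

t=0: π = [0.3750, 0.1250, 0.1250, 0.1250, 0.1250, 0.1250], E[r] = 1.1250, γ^t·E[r] = 1.125000, running G = 1.125000
t=1: π = [0.1875, 0.1563, 0.1719, 0.1563, 0.1719, 0.1563], E[r] = 1.2344, γ^t·E[r] = 1.110938, running G = 2.235938
t=2: π = [0.2051, 0.1641, 0.1484, 0.1680, 0.1484, 0.1660], E[r] = 1.0898, γ^t·E[r] = 0.882773, running G = 3.118711
t=3: π = [0.2061, 0.1665, 0.1506, 0.1621, 0.1506, 0.1641], E[r] = 1.0837, γ^t·E[r] = 0.790047, running G = 3.908758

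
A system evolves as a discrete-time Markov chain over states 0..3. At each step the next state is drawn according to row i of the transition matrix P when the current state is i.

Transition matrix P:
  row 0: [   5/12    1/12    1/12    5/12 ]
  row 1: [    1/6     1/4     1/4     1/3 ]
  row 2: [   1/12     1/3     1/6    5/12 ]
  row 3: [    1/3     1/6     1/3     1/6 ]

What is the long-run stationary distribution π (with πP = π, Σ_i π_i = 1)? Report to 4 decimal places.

Balance equations π_j = Σ_i π_i·P[i][j]:
  π_0 = 5/12·π_0 + 1/6·π_1 + 1/12·π_2 + 1/3·π_3
  π_1 = 1/12·π_0 + 1/4·π_1 + 1/3·π_2 + 1/6·π_3
  π_2 = 1/12·π_0 + 1/4·π_1 + 1/6·π_2 + 1/3·π_3
  normalize: π_0 + π_1 + π_2 + π_3 = 1
Solving the linear system gives exactly π = [213/790, 31/158, 169/790, 253/790].

π = [0.2696, 0.1962, 0.2139, 0.3203]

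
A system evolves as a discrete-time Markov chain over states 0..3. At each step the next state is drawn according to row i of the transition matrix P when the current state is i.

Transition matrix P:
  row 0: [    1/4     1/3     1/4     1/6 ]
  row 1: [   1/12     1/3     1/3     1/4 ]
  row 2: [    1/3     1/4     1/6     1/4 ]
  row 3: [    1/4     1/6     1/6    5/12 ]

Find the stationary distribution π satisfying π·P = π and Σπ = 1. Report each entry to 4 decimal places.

π = [0.2245, 0.2679, 0.2300, 0.2775]

Balance equations π_j = Σ_i π_i·P[i][j]:
  π_0 = 1/4·π_0 + 1/12·π_1 + 1/3·π_2 + 1/4·π_3
  π_1 = 1/3·π_0 + 1/3·π_1 + 1/4·π_2 + 1/6·π_3
  π_2 = 1/4·π_0 + 1/3·π_1 + 1/6·π_2 + 1/6·π_3
  normalize: π_0 + π_1 + π_2 + π_3 = 1
Solving the linear system gives exactly π = [163/726, 389/1452, 167/726, 403/1452].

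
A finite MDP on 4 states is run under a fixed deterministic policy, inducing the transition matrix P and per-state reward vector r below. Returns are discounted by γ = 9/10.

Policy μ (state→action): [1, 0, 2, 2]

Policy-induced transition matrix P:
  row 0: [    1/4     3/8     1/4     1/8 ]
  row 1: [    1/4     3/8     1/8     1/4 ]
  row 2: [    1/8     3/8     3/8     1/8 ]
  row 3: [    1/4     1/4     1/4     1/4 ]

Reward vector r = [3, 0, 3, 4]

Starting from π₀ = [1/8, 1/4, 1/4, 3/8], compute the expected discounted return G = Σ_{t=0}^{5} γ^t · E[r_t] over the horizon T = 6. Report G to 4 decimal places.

G = 10.5850

t=0: π = [0.1250, 0.2500, 0.2500, 0.3750], E[r] = 2.6250, γ^t·E[r] = 2.625000, running G = 2.625000
t=1: π = [0.2188, 0.3281, 0.2500, 0.2031], E[r] = 2.2188, γ^t·E[r] = 1.996875, running G = 4.621875
t=2: π = [0.2188, 0.3496, 0.2402, 0.1914], E[r] = 2.1426, γ^t·E[r] = 1.735488, running G = 6.357363
t=3: π = [0.2200, 0.3511, 0.2363, 0.1926], E[r] = 2.1394, γ^t·E[r] = 1.559626, running G = 7.916989
t=4: π = [0.2205, 0.3509, 0.2357, 0.1930], E[r] = 2.1402, γ^t·E[r] = 1.404184, running G = 9.321173
t=5: π = [0.2205, 0.3509, 0.2356, 0.1930], E[r] = 2.1403, γ^t·E[r] = 1.263853, running G = 10.585026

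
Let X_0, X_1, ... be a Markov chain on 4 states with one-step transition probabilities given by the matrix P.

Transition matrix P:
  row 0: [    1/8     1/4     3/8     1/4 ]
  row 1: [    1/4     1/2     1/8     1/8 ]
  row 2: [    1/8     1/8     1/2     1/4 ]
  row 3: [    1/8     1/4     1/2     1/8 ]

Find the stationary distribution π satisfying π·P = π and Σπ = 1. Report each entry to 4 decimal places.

Balance equations π_j = Σ_i π_i·P[i][j]:
  π_0 = 1/8·π_0 + 1/4·π_1 + 1/8·π_2 + 1/8·π_3
  π_1 = 1/4·π_0 + 1/2·π_1 + 1/8·π_2 + 1/4·π_3
  π_2 = 3/8·π_0 + 1/8·π_1 + 1/2·π_2 + 1/2·π_3
  normalize: π_0 + π_1 + π_2 + π_3 = 1
Solving the linear system gives exactly π = [57/359, 97/359, 136/359, 69/359].

π = [0.1588, 0.2702, 0.3788, 0.1922]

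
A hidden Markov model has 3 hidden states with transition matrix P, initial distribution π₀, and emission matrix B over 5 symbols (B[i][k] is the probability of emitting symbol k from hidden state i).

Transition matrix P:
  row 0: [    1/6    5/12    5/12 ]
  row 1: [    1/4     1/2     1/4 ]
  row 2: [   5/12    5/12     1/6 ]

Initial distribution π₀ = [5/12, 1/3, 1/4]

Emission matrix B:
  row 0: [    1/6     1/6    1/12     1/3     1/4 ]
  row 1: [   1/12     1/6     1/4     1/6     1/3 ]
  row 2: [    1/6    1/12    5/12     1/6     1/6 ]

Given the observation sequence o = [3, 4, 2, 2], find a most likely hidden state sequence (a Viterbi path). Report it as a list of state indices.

path = [0, 1, 1, 1]

t=0: δ = [1.389e-01, 5.556e-02, 4.167e-02]  (obs o_0=3)
t=1: δ = [5.787e-03, 1.929e-02, 9.645e-03]  ψ = [0, 0, 0]  (obs o_1=4)
t=2: δ = [4.019e-04, 2.411e-03, 2.009e-03]  ψ = [1, 1, 1]  (obs o_2=2)
t=3: δ = [6.977e-05, 3.014e-04, 2.512e-04]  ψ = [2, 1, 1]  (obs o_3=2)
backtrack: best end state = 1; path = [0, 1, 1, 1]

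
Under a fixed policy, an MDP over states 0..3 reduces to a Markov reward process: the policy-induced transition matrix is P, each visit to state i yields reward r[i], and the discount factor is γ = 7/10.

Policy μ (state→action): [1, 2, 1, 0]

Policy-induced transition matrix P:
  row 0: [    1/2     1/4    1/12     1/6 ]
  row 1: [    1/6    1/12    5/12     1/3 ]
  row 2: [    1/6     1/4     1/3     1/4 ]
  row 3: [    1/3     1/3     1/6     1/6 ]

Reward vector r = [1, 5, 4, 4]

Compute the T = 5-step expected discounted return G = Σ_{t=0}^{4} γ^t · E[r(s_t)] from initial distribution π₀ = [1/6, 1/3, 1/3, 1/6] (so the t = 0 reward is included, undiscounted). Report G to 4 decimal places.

G = 9.8377

t=0: π = [0.1667, 0.3333, 0.3333, 0.1667], E[r] = 3.8333, γ^t·E[r] = 3.833333, running G = 3.833333
t=1: π = [0.2500, 0.2083, 0.2917, 0.2500], E[r] = 3.4583, γ^t·E[r] = 2.420833, running G = 6.254167
t=2: π = [0.2917, 0.2361, 0.2465, 0.2257], E[r] = 3.3611, γ^t·E[r] = 1.646944, running G = 7.901111
t=3: π = [0.3015, 0.2295, 0.2425, 0.2266], E[r] = 3.3249, γ^t·E[r] = 1.140455, running G = 9.041566
t=4: π = [0.3049, 0.2306, 0.2393, 0.2251], E[r] = 3.3159, γ^t·E[r] = 0.796136, running G = 9.837702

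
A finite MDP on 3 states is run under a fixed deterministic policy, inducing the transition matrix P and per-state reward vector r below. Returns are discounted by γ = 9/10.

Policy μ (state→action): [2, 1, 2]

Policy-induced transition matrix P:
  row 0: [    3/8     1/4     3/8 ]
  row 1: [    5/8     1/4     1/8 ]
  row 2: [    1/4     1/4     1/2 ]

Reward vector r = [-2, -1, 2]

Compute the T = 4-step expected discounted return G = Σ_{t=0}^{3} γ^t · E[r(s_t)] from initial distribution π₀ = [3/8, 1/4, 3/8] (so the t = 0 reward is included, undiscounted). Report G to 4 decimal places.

t=0: π = [0.3750, 0.2500, 0.3750], E[r] = -0.2500, γ^t·E[r] = -0.250000, running G = -0.250000
t=1: π = [0.3906, 0.2500, 0.3594], E[r] = -0.3125, γ^t·E[r] = -0.281250, running G = -0.531250
t=2: π = [0.3926, 0.2500, 0.3574], E[r] = -0.3203, γ^t·E[r] = -0.259453, running G = -0.790703
t=3: π = [0.3928, 0.2500, 0.3572], E[r] = -0.3213, γ^t·E[r] = -0.234220, running G = -1.024923

G = -1.0249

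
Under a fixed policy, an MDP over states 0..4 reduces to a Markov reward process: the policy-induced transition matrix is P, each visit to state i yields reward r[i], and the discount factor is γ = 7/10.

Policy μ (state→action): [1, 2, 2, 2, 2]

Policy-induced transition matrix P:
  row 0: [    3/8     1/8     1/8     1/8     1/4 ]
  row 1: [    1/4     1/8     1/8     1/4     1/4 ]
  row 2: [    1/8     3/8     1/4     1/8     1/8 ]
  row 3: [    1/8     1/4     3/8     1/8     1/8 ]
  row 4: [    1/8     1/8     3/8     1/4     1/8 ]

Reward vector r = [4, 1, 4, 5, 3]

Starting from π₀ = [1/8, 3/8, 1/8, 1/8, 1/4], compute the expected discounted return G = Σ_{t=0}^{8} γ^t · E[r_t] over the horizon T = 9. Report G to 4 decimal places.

t=0: π = [0.1250, 0.3750, 0.1250, 0.1250, 0.2500], E[r] = 2.7500, γ^t·E[r] = 2.750000, running G = 2.750000
t=1: π = [0.2031, 0.1719, 0.2344, 0.2031, 0.1875], E[r] = 3.5000, γ^t·E[r] = 2.450000, running G = 5.200000
t=2: π = [0.1973, 0.2090, 0.2520, 0.1699, 0.1719], E[r] = 3.3711, γ^t·E[r] = 1.651836, running G = 6.851836
t=3: π = [0.2004, 0.2092, 0.2419, 0.1726, 0.1758], E[r] = 3.3691, γ^t·E[r] = 1.155615, running G = 8.007451
t=4: π = [0.2013, 0.2071, 0.2423, 0.1731, 0.1762], E[r] = 3.3757, γ^t·E[r] = 0.810513, running G = 8.817965
t=5: π = [0.2012, 0.2072, 0.2426, 0.1729, 0.1760], E[r] = 3.3752, γ^t·E[r] = 0.567268, running G = 9.385233
t=6: π = [0.2012, 0.2073, 0.2426, 0.1729, 0.1761], E[r] = 3.3750, γ^t·E[r] = 0.397071, running G = 9.782303
t=7: π = [0.2012, 0.2073, 0.2426, 0.1729, 0.1761], E[r] = 3.3751, γ^t·E[r] = 0.277953, running G = 10.060257
t=8: π = [0.2012, 0.2073, 0.2426, 0.1729, 0.1761], E[r] = 3.3751, γ^t·E[r] = 0.194567, running G = 10.254824

G = 10.2548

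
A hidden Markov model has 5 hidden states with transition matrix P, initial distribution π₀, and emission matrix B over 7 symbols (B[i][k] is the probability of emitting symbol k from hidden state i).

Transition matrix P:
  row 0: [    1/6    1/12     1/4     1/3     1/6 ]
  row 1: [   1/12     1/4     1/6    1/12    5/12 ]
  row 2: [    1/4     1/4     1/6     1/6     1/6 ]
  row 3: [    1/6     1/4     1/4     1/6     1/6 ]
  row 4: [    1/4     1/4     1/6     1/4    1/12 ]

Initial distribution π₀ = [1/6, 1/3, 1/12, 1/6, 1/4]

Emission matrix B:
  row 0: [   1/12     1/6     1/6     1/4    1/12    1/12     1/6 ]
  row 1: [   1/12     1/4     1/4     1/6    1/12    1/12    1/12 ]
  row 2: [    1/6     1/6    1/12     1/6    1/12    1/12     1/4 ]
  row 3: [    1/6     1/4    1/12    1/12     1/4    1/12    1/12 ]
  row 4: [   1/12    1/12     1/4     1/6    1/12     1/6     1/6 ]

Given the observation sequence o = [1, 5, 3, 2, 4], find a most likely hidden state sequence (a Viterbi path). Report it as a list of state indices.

t=0: δ = [2.778e-02, 8.333e-02, 1.389e-02, 4.167e-02, 2.083e-02]  (obs o_0=1)
t=1: δ = [5.787e-04, 1.736e-03, 1.157e-03, 7.716e-04, 5.787e-03]  ψ = [1, 1, 1, 0, 1]  (obs o_1=5)
t=2: δ = [3.617e-04, 2.411e-04, 1.608e-04, 1.206e-04, 1.206e-04]  ψ = [4, 4, 4, 4, 1]  (obs o_2=3)
t=3: δ = [1.005e-05, 1.507e-05, 7.535e-06, 1.005e-05, 2.512e-05]  ψ = [0, 1, 0, 0, 1]  (obs o_3=2)
t=4: δ = [5.233e-07, 5.233e-07, 3.489e-07, 1.570e-06, 5.233e-07]  ψ = [4, 4, 4, 4, 1]  (obs o_4=4)
backtrack: best end state = 3; path = [1, 4, 1, 4, 3]

path = [1, 4, 1, 4, 3]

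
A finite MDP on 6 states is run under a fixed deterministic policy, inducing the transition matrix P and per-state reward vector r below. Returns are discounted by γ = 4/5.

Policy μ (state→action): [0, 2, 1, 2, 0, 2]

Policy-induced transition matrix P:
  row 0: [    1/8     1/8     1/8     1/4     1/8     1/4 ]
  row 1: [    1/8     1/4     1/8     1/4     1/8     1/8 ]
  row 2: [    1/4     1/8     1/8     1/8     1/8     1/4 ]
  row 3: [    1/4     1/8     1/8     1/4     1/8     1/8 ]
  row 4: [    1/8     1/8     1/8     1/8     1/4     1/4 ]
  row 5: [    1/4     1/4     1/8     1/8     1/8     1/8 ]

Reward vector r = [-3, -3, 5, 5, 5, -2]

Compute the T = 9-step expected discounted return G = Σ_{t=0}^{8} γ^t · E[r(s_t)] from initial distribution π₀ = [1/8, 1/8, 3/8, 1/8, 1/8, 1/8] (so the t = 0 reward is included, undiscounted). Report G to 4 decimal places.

t=0: π = [0.1250, 0.1250, 0.3750, 0.1250, 0.1250, 0.1250], E[r] = 2.1250, γ^t·E[r] = 2.125000, running G = 2.125000
t=1: π = [0.2031, 0.1563, 0.1250, 0.1719, 0.1406, 0.2031], E[r] = 0.7031, γ^t·E[r] = 0.562500, running G = 2.687500
t=2: π = [0.1875, 0.1699, 0.1250, 0.1914, 0.1426, 0.1836], E[r] = 0.8555, γ^t·E[r] = 0.547500, running G = 3.235000
t=3: π = [0.1875, 0.1692, 0.1250, 0.1936, 0.1428, 0.1819], E[r] = 0.8733, γ^t·E[r] = 0.447125, running G = 3.682125
t=4: π = [0.1876, 0.1689, 0.1250, 0.1938, 0.1429, 0.1819], E[r] = 0.8750, γ^t·E[r] = 0.358413, running G = 4.040538
t=5: π = [0.1876, 0.1688, 0.1250, 0.1938, 0.1429, 0.1819], E[r] = 0.8750, γ^t·E[r] = 0.286724, running G = 4.327261
t=6: π = [0.1876, 0.1688, 0.1250, 0.1938, 0.1429, 0.1819], E[r] = 0.8750, γ^t·E[r] = 0.229377, running G = 4.556638
t=7: π = [0.1876, 0.1688, 0.1250, 0.1938, 0.1429, 0.1819], E[r] = 0.8750, γ^t·E[r] = 0.183501, running G = 4.740139
t=8: π = [0.1876, 0.1688, 0.1250, 0.1938, 0.1429, 0.1819], E[r] = 0.8750, γ^t·E[r] = 0.146801, running G = 4.886940

G = 4.8869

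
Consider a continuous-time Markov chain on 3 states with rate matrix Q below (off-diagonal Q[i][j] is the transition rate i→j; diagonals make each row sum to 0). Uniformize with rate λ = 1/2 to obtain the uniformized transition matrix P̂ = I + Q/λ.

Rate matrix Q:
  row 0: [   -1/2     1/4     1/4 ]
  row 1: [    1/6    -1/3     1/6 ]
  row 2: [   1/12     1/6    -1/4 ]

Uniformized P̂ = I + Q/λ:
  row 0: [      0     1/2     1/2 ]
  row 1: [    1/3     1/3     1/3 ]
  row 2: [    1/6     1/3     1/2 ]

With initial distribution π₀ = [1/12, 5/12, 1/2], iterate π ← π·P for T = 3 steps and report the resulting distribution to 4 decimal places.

t=0: π = [0.0833, 0.4167, 0.5000]
t=1: π = [0.2222, 0.3472, 0.4306]
t=2: π = [0.1875, 0.3704, 0.4421]
t=3: π = [0.1971, 0.3646, 0.4383]

π = [0.1971, 0.3646, 0.4383]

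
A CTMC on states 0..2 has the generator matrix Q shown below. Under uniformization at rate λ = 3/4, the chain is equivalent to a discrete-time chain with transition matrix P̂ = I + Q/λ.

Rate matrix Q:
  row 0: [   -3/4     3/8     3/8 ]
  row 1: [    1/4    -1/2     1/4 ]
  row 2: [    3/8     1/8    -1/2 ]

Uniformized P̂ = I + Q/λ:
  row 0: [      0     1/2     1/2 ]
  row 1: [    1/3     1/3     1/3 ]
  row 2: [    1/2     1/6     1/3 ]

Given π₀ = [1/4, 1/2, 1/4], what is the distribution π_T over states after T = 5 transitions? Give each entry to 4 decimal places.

π = [0.2978, 0.3192, 0.3830]

t=0: π = [0.2500, 0.5000, 0.2500]
t=1: π = [0.2917, 0.3333, 0.3750]
t=2: π = [0.2986, 0.3194, 0.3819]
t=3: π = [0.2975, 0.3194, 0.3831]
t=4: π = [0.2980, 0.3191, 0.3829]
t=5: π = [0.2978, 0.3192, 0.3830]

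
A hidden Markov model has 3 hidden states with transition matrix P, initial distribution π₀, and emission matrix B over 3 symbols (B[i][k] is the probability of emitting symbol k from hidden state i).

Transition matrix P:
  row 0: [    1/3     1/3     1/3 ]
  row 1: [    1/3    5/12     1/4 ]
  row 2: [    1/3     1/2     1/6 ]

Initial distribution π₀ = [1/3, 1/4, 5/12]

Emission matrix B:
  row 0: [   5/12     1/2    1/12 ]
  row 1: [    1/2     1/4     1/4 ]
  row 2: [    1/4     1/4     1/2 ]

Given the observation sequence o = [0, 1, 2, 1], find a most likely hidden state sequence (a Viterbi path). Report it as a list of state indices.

t=0: δ = [1.389e-01, 1.250e-01, 1.042e-01]  (obs o_0=0)
t=1: δ = [2.315e-02, 1.302e-02, 1.157e-02]  ψ = [0, 1, 0]  (obs o_1=1)
t=2: δ = [6.430e-04, 1.929e-03, 3.858e-03]  ψ = [0, 0, 0]  (obs o_2=2)
t=3: δ = [6.430e-04, 4.823e-04, 1.608e-04]  ψ = [2, 2, 2]  (obs o_3=1)
backtrack: best end state = 0; path = [0, 0, 2, 0]

path = [0, 0, 2, 0]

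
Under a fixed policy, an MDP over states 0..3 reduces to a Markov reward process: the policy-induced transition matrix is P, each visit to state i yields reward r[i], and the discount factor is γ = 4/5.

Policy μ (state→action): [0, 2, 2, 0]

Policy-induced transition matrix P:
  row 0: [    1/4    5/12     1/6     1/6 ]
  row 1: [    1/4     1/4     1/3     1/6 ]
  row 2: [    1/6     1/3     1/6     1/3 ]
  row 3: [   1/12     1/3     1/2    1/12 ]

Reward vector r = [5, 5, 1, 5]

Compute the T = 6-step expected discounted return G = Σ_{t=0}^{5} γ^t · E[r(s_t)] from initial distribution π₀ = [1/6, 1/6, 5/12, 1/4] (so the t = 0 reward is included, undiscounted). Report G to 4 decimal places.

G = 13.7093

t=0: π = [0.1667, 0.1667, 0.4167, 0.2500], E[r] = 3.3333, γ^t·E[r] = 3.333333, running G = 3.333333
t=1: π = [0.1736, 0.3333, 0.2778, 0.2153], E[r] = 3.8889, γ^t·E[r] = 3.111111, running G = 6.444444
t=2: π = [0.1910, 0.3200, 0.2940, 0.1950], E[r] = 3.8241, γ^t·E[r] = 2.447407, running G = 8.891852
t=3: π = [0.1930, 0.3226, 0.2850, 0.1994], E[r] = 3.8600, γ^t·E[r] = 1.976296, running G = 10.868148
t=4: π = [0.1930, 0.3225, 0.2869, 0.1976], E[r] = 3.8524, γ^t·E[r] = 1.577942, running G = 12.446091
t=5: π = [0.1932, 0.3225, 0.2863, 0.1980], E[r] = 3.8549, γ^t·E[r] = 1.263177, running G = 13.709267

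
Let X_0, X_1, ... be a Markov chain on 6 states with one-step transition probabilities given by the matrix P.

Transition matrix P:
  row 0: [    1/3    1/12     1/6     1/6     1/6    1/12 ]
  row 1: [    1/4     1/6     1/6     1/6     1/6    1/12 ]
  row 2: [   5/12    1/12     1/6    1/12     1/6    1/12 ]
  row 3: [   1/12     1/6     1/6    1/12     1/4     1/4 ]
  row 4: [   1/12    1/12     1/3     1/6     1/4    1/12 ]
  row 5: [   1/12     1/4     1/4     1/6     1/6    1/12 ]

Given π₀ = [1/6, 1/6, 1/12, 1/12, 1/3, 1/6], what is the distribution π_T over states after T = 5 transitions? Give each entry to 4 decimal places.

t=0: π = [0.1667, 0.1667, 0.0833, 0.0833, 0.3333, 0.1667]
t=1: π = [0.1806, 0.1319, 0.2361, 0.1528, 0.2014, 0.0972]
t=2: π = [0.2292, 0.1233, 0.2083, 0.1343, 0.1962, 0.1088]
t=3: π = [0.2306, 0.1229, 0.2084, 0.1381, 0.1942, 0.1057]
t=4: π = [0.2310, 0.1227, 0.2078, 0.1378, 0.1944, 0.1064]
t=5: π = [0.2308, 0.1228, 0.2079, 0.1379, 0.1943, 0.1063]

π = [0.2308, 0.1228, 0.2079, 0.1379, 0.1943, 0.1063]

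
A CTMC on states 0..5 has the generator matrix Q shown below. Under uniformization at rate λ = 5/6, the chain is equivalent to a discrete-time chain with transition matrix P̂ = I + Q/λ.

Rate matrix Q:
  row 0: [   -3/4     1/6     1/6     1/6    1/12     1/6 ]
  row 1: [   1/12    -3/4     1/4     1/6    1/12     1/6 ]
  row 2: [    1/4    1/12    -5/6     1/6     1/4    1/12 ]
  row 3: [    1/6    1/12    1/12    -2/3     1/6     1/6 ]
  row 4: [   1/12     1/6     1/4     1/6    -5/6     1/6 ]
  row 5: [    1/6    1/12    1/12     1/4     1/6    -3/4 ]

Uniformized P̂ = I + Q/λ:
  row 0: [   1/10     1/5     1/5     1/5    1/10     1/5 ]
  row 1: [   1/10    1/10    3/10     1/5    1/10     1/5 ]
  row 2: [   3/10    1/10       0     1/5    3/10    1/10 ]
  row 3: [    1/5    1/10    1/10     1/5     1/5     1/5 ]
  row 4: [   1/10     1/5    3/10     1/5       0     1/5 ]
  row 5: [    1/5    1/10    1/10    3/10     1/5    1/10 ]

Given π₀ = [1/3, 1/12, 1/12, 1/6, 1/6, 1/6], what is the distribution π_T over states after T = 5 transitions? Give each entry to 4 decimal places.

t=0: π = [0.3333, 0.0833, 0.0833, 0.1667, 0.1667, 0.1667]
t=1: π = [0.1500, 0.1500, 0.1750, 0.2167, 0.1333, 0.1750]
t=2: π = [0.1742, 0.1283, 0.1542, 0.2175, 0.1608, 0.1650]
t=3: π = [0.1691, 0.1335, 0.1598, 0.2165, 0.1530, 0.1681]
t=4: π = [0.1704, 0.1322, 0.1582, 0.2168, 0.1551, 0.1672]
t=5: π = [0.1700, 0.1326, 0.1587, 0.2167, 0.1545, 0.1675]

π = [0.1700, 0.1326, 0.1587, 0.2167, 0.1545, 0.1675]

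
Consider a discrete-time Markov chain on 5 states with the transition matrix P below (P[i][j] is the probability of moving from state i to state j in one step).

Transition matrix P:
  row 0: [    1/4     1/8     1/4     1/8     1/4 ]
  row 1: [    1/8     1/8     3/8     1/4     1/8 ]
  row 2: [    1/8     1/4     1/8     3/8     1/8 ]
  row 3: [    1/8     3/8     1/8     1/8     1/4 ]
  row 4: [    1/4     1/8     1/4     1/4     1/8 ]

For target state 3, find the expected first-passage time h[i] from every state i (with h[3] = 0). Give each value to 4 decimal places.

h = [4.4145, 3.7997, 3.4197, 0.0000, 3.9240]

First-step conditioning: h[3] = 0; for i ≠ 3, h[i] = 1 + Σ_k P[i][k]·h[k].
  h[0] = 1 + 1/4·h[0] + 1/8·h[1] + 1/4·h[2] + 1/4·h[4]
  h[1] = 1 + 1/8·h[0] + 1/8·h[1] + 3/8·h[2] + 1/8·h[4]
  h[2] = 1 + 1/8·h[0] + 1/4·h[1] + 1/8·h[2] + 1/8·h[4]
  h[4] = 1 + 1/4·h[0] + 1/8·h[1] + 1/4·h[2] + 1/8·h[4]
Solving the 4×4 linear system over states ≠ 3 gives exactly h = [852/193, 2200/579, 660/193, 0, 2272/579] (h[3] = 0 is the target).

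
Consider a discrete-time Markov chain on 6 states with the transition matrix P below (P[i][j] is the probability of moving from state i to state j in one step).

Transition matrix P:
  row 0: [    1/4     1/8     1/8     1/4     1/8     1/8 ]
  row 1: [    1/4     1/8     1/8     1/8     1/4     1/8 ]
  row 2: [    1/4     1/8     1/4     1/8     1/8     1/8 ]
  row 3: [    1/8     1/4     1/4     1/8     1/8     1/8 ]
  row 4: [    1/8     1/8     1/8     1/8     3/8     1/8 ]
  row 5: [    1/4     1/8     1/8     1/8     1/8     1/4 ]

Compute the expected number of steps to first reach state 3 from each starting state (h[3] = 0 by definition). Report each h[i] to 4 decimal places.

h = [5.7070, 6.5393, 6.5223, 0.0000, 6.6582, 6.5223]

First-step conditioning: h[3] = 0; for i ≠ 3, h[i] = 1 + Σ_k P[i][k]·h[k].
  h[0] = 1 + 1/4·h[0] + 1/8·h[1] + 1/8·h[2] + 1/8·h[4] + 1/8·h[5]
  h[1] = 1 + 1/4·h[0] + 1/8·h[1] + 1/8·h[2] + 1/4·h[4] + 1/8·h[5]
  h[2] = 1 + 1/4·h[0] + 1/8·h[1] + 1/4·h[2] + 1/8·h[4] + 1/8·h[5]
  h[4] = 1 + 1/8·h[0] + 1/8·h[1] + 1/8·h[2] + 3/8·h[4] + 1/8·h[5]
  h[5] = 1 + 1/4·h[0] + 1/8·h[1] + 1/8·h[2] + 1/8·h[4] + 1/4·h[5]
Solving the 5×5 linear system over states ≠ 3 gives exactly h = [896/157, 3080/471, 1024/157, 0, 3136/471, 1024/157] (h[3] = 0 is the target).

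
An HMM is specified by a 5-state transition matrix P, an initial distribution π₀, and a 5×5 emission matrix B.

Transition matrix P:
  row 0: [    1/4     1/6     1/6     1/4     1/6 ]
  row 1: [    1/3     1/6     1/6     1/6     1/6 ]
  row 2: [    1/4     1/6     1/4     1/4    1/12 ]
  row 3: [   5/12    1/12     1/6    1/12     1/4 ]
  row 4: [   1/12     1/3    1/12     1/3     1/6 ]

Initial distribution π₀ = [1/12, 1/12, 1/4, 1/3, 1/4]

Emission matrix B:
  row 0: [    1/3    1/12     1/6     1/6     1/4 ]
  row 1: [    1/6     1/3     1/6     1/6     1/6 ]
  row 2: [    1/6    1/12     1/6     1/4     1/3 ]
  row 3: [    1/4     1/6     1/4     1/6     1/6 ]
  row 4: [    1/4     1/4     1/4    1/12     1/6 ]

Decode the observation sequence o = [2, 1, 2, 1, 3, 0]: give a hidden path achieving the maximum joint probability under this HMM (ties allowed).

path = [3, 4, 3, 4, 3, 0]

t=0: δ = [1.389e-02, 1.389e-02, 4.167e-02, 8.333e-02, 6.250e-02]  (obs o_0=2)
t=1: δ = [2.894e-03, 6.944e-03, 1.157e-03, 3.472e-03, 5.208e-03]  ψ = [3, 4, 3, 4, 3]  (obs o_1=1)
t=2: δ = [3.858e-04, 2.894e-04, 1.929e-04, 4.340e-04, 2.894e-04]  ψ = [1, 4, 1, 4, 1]  (obs o_2=2)
t=3: δ = [1.507e-05, 3.215e-05, 6.028e-06, 1.608e-05, 2.713e-05]  ψ = [3, 4, 3, 0, 3]  (obs o_3=1)
t=4: δ = [1.786e-06, 1.507e-06, 1.340e-06, 1.507e-06, 4.465e-07]  ψ = [1, 4, 1, 4, 1]  (obs o_4=3)
t=5: δ = [2.093e-07, 4.961e-08, 5.582e-08, 1.116e-07, 9.419e-08]  ψ = [3, 0, 2, 0, 3]  (obs o_5=0)
backtrack: best end state = 0; path = [3, 4, 3, 4, 3, 0]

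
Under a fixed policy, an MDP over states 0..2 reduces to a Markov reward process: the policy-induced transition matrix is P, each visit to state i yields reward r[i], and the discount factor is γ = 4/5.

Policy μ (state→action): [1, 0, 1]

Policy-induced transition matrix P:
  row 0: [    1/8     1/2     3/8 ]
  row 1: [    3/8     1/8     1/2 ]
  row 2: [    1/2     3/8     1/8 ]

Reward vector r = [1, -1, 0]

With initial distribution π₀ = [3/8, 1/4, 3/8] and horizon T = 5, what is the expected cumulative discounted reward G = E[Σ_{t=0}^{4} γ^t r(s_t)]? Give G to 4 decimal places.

G = 0.1034

t=0: π = [0.3750, 0.2500, 0.3750], E[r] = 0.1250, γ^t·E[r] = 0.125000, running G = 0.125000
t=1: π = [0.3281, 0.3594, 0.3125], E[r] = -0.0313, γ^t·E[r] = -0.025000, running G = 0.100000
t=2: π = [0.3320, 0.3262, 0.3418], E[r] = 0.0059, γ^t·E[r] = 0.003750, running G = 0.103750
t=3: π = [0.3347, 0.3350, 0.3303], E[r] = -0.0002, γ^t·E[r] = -0.000125, running G = 0.103625
t=4: π = [0.3326, 0.3331, 0.3343], E[r] = -0.0005, γ^t·E[r] = -0.000200, running G = 0.103425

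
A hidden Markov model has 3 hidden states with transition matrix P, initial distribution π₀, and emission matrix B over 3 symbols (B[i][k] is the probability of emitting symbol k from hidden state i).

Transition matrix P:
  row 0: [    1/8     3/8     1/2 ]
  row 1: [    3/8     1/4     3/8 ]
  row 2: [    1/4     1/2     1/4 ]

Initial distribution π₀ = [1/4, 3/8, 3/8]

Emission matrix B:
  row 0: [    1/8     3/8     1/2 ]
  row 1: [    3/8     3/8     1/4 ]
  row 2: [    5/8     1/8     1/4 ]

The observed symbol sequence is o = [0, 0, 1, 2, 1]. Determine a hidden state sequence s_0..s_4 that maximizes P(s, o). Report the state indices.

path = [2, 2, 1, 0, 1]

t=0: δ = [3.125e-02, 1.406e-01, 2.344e-01]  (obs o_0=0)
t=1: δ = [7.324e-03, 4.395e-02, 3.662e-02]  ψ = [2, 2, 2]  (obs o_1=0)
t=2: δ = [6.180e-03, 6.866e-03, 2.060e-03]  ψ = [1, 2, 1]  (obs o_2=1)
t=3: δ = [1.287e-03, 5.794e-04, 7.725e-04]  ψ = [1, 0, 0]  (obs o_3=2)
t=4: δ = [8.147e-05, 1.810e-04, 8.047e-05]  ψ = [1, 0, 0]  (obs o_4=1)
backtrack: best end state = 1; path = [2, 2, 1, 0, 1]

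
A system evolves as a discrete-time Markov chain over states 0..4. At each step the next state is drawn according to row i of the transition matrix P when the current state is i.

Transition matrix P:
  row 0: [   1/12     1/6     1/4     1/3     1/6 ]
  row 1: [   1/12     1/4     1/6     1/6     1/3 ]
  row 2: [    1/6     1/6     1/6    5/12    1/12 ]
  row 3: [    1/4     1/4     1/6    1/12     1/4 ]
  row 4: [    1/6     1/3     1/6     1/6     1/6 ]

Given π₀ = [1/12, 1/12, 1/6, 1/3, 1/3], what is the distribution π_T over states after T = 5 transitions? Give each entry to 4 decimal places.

t=0: π = [0.0833, 0.0833, 0.1667, 0.3333, 0.3333]
t=1: π = [0.1806, 0.2569, 0.1736, 0.1944, 0.1944]
t=2: π = [0.1464, 0.2367, 0.1817, 0.2240, 0.2112]
t=3: π = [0.1534, 0.2403, 0.1789, 0.2178, 0.2096]
t=4: π = [0.1520, 0.2398, 0.1795, 0.2188, 0.2100]
t=5: π = [0.1523, 0.2399, 0.1793, 0.2186, 0.2099]

π = [0.1523, 0.2399, 0.1793, 0.2186, 0.2099]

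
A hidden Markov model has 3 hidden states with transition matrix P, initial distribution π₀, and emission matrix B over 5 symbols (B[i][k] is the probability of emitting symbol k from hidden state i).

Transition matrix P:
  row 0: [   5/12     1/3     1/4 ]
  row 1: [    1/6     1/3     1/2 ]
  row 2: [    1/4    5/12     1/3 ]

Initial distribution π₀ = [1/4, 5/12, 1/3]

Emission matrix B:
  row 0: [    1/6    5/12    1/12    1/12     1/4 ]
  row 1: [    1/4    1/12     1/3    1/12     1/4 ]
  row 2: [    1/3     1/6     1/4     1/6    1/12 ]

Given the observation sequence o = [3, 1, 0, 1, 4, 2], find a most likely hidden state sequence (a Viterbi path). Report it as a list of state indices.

t=0: δ = [2.083e-02, 3.472e-02, 5.556e-02]  (obs o_0=3)
t=1: δ = [5.787e-03, 1.929e-03, 3.086e-03]  ψ = [2, 2, 2]  (obs o_1=1)
t=2: δ = [4.019e-04, 4.823e-04, 4.823e-04]  ψ = [0, 0, 0]  (obs o_2=0)
t=3: δ = [6.977e-05, 1.674e-05, 4.019e-05]  ψ = [0, 2, 1]  (obs o_3=1)
t=4: δ = [7.268e-06, 5.814e-06, 1.454e-06]  ψ = [0, 0, 0]  (obs o_4=4)
t=5: δ = [2.524e-07, 8.075e-07, 7.268e-07]  ψ = [0, 0, 1]  (obs o_5=2)
backtrack: best end state = 1; path = [2, 0, 0, 0, 0, 1]

path = [2, 0, 0, 0, 0, 1]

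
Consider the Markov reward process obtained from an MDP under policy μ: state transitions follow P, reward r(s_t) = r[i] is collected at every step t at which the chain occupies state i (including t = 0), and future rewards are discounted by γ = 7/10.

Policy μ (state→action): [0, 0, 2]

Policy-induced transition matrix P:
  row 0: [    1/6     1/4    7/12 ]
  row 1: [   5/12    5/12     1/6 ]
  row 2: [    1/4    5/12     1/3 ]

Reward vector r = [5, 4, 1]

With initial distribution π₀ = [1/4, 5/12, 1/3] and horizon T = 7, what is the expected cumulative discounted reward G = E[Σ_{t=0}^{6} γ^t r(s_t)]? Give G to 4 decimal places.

t=0: π = [0.2500, 0.4167, 0.3333], E[r] = 3.2500, γ^t·E[r] = 3.250000, running G = 3.250000
t=1: π = [0.2986, 0.3750, 0.3264], E[r] = 3.3194, γ^t·E[r] = 2.323611, running G = 5.573611
t=2: π = [0.2876, 0.3669, 0.3455], E[r] = 3.2512, γ^t·E[r] = 1.593067, running G = 7.166678
t=3: π = [0.2872, 0.3687, 0.3441], E[r] = 3.2549, γ^t·E[r] = 1.116437, running G = 8.283115
t=4: π = [0.2875, 0.3688, 0.3437], E[r] = 3.2565, γ^t·E[r] = 0.781886, running G = 9.065002
t=5: π = [0.2875, 0.3687, 0.3437], E[r] = 3.2563, γ^t·E[r] = 0.547281, running G = 9.612282
t=6: π = [0.2875, 0.3687, 0.3438], E[r] = 3.2562, γ^t·E[r] = 0.383094, running G = 9.995376

G = 9.9954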